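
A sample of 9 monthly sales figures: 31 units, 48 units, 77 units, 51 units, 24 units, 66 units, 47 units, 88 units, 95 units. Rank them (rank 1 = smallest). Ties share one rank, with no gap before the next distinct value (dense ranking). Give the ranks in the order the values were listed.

2, 4, 7, 5, 1, 6, 3, 8, 9

Sorted (ascending): 24, 31, 47, 48, 51, 66, 77, 88, 95
No ties — each value takes its position as its rank.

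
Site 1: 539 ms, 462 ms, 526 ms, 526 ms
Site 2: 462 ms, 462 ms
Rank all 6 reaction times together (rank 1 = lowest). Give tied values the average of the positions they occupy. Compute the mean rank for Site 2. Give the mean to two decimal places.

2.00

Sorted (ascending): 462, 462, 462, 526, 526, 539
The 3 values of 462 occupy positions 1–3 → average rank 2.
The 2 values of 526 occupy positions 4–5 → average rank (4+5)/2 = 4.5.
Site 2 values → pooled ranks: 462→2, 462→2
Mean rank = (2 + 2) / 2 = 2.00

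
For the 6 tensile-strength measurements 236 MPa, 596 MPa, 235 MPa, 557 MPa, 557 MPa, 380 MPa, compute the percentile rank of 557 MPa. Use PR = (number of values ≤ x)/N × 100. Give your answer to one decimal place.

N = 6.
Strictly below 557: 3. Equal to 557: 2.
PR = 5/6 × 100 = 83.3

83.3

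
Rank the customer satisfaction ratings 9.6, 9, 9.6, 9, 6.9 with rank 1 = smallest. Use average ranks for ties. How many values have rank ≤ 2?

1

Sorted (ascending): 6.9, 9, 9, 9.6, 9.6
The 2 values of 9 occupy positions 2–3 → average rank (2+3)/2 = 2.5.
The 2 values of 9.6 occupy positions 4–5 → average rank (4+5)/2 = 4.5.
Ranks ≤ 2: {1} → 1 value.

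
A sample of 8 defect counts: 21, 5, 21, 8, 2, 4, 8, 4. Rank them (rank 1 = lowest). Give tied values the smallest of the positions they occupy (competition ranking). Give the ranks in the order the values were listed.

Sorted (ascending): 2, 4, 4, 5, 8, 8, 21, 21
The 2 values of 4 occupy positions 2–3 → each gets rank 2.
The 2 values of 8 occupy positions 5–6 → each gets rank 5.
The 2 values of 21 occupy positions 7–8 → each gets rank 7.

7, 4, 7, 5, 1, 2, 5, 2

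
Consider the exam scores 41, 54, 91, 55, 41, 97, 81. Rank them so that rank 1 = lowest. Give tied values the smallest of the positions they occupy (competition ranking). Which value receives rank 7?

97

Sorted (ascending): 41, 41, 54, 55, 81, 91, 97
The 2 values of 41 occupy positions 1–2 → each gets rank 1.
Rank 7 → value 97.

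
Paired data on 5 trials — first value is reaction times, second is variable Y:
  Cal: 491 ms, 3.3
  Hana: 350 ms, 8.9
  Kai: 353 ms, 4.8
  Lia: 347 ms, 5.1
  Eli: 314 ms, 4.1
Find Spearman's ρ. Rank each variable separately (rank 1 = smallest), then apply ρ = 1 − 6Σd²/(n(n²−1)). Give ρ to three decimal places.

Ranks of variable 1: 5, 3, 4, 2, 1
Ranks of variable 2: 1, 5, 3, 4, 2
d = r₁ − r₂: 4, -2, 1, -2, -1
d²: 16, 4, 1, 4, 1; Σd² = 26
ρ = 1 − 6·26/(5·24) = 1 − 156/120 = -0.300

-0.300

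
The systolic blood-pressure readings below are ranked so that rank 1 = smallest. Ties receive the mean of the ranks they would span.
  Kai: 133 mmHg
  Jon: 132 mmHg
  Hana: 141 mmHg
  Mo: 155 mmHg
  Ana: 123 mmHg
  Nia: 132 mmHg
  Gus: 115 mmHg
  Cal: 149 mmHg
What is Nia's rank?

3.5

Sorted (ascending): 115, 123, 132, 132, 133, 141, 149, 155
The 2 values of 132 occupy positions 3–4 → average rank (3+4)/2 = 3.5.
Nia has value 132 mmHg → rank 3.5.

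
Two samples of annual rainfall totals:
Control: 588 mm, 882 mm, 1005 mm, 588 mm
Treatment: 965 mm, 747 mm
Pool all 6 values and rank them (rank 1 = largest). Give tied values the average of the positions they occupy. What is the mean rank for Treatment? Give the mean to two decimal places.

Sorted (descending): 1005, 965, 882, 747, 588, 588
The 2 values of 588 occupy positions 5–6 → average rank (5+6)/2 = 5.5.
Treatment values → pooled ranks: 965→2, 747→4
Mean rank = (2 + 4) / 2 = 3.00

3.00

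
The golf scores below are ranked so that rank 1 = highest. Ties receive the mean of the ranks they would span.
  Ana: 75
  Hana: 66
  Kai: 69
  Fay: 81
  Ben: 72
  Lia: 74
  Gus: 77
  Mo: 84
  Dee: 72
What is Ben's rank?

Sorted (descending): 84, 81, 77, 75, 74, 72, 72, 69, 66
The 2 values of 72 occupy positions 6–7 → average rank (6+7)/2 = 6.5.
Ben has value 72 → rank 6.5.

6.5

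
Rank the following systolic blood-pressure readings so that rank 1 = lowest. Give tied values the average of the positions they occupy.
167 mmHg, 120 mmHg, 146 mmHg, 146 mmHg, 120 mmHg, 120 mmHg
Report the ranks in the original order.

6, 2, 4.5, 4.5, 2, 2

Sorted (ascending): 120, 120, 120, 146, 146, 167
The 3 values of 120 occupy positions 1–3 → average rank 2.
The 2 values of 146 occupy positions 4–5 → average rank (4+5)/2 = 4.5.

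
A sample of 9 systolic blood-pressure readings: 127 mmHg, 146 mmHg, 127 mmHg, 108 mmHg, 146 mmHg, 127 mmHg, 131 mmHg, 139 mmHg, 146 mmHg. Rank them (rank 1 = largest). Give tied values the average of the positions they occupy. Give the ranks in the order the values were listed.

7, 2, 7, 9, 2, 7, 5, 4, 2

Sorted (descending): 146, 146, 146, 139, 131, 127, 127, 127, 108
The 3 values of 146 occupy positions 1–3 → average rank 2.
The 3 values of 127 occupy positions 6–8 → average rank 7.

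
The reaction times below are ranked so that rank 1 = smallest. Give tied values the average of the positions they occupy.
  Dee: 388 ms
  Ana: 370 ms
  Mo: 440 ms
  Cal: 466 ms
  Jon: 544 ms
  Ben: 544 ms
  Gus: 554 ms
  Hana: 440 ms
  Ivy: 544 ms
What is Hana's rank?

3.5

Sorted (ascending): 370, 388, 440, 440, 466, 544, 544, 544, 554
The 2 values of 440 occupy positions 3–4 → average rank (3+4)/2 = 3.5.
The 3 values of 544 occupy positions 6–8 → average rank 7.
Hana has value 440 ms → rank 3.5.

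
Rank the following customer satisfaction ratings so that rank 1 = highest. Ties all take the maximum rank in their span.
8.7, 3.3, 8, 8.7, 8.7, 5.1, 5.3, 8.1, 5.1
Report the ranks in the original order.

3, 9, 5, 3, 3, 8, 6, 4, 8

Sorted (descending): 8.7, 8.7, 8.7, 8.1, 8, 5.3, 5.1, 5.1, 3.3
The 3 values of 8.7 occupy positions 1–3 → each gets rank 3.
The 2 values of 5.1 occupy positions 7–8 → each gets rank 8.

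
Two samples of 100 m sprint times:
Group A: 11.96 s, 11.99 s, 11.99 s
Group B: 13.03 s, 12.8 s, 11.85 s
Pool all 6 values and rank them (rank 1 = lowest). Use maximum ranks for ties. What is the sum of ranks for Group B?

Sorted (ascending): 11.85, 11.96, 11.99, 11.99, 12.8, 13.03
The 2 values of 11.99 occupy positions 3–4 → each gets rank 4.
Group B values → pooled ranks: 13.03→6, 12.8→5, 11.85→1
Rank sum = 6 + 5 + 1 = 12

12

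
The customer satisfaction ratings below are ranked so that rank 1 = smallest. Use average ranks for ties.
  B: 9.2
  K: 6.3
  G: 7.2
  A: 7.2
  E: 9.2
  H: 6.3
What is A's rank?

3.5

Sorted (ascending): 6.3, 6.3, 7.2, 7.2, 9.2, 9.2
The 2 values of 6.3 occupy positions 1–2 → average rank (1+2)/2 = 1.5.
The 2 values of 7.2 occupy positions 3–4 → average rank (3+4)/2 = 3.5.
The 2 values of 9.2 occupy positions 5–6 → average rank (5+6)/2 = 5.5.
A has value 7.2 → rank 3.5.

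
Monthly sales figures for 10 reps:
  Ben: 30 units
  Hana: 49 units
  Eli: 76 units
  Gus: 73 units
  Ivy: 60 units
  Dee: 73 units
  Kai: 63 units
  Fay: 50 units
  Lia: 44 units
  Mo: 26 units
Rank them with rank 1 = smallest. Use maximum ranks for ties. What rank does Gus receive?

Sorted (ascending): 26, 30, 44, 49, 50, 60, 63, 73, 73, 76
The 2 values of 73 occupy positions 8–9 → each gets rank 9.
Gus has value 73 units → rank 9.

9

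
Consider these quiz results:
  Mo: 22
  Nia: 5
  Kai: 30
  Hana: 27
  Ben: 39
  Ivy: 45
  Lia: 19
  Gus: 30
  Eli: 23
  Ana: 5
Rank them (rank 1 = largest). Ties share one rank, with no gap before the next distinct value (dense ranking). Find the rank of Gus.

3

Sorted (descending): 45, 39, 30, 30, 27, 23, 22, 19, 5, 5
The 2 values of 30 share dense rank 3.
The 2 values of 5 share dense rank 8.
Remaining distinct values take the next consecutive integers.
Gus has value 30 → rank 3.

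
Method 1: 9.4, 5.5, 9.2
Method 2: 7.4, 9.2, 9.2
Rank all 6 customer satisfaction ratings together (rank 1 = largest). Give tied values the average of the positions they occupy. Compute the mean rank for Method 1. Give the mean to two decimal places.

3.33

Sorted (descending): 9.4, 9.2, 9.2, 9.2, 7.4, 5.5
The 3 values of 9.2 occupy positions 2–4 → average rank 3.
Method 1 values → pooled ranks: 9.4→1, 5.5→6, 9.2→3
Mean rank = (1 + 6 + 3) / 3 = 3.33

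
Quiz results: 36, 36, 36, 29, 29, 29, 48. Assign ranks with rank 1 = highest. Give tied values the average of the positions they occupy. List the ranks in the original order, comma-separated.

Sorted (descending): 48, 36, 36, 36, 29, 29, 29
The 3 values of 36 occupy positions 2–4 → average rank 3.
The 3 values of 29 occupy positions 5–7 → average rank 6.

3, 3, 3, 6, 6, 6, 1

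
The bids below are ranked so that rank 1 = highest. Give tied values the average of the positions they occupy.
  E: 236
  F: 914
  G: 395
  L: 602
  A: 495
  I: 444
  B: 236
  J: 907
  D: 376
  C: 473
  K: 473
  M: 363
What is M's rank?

10

Sorted (descending): 914, 907, 602, 495, 473, 473, 444, 395, 376, 363, 236, 236
The 2 values of 473 occupy positions 5–6 → average rank (5+6)/2 = 5.5.
The 2 values of 236 occupy positions 11–12 → average rank (11+12)/2 = 11.5.
M has value 363 → rank 10.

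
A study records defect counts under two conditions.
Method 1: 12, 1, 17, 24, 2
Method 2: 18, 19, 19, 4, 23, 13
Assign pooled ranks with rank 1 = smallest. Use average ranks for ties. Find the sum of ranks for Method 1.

24

Sorted (ascending): 1, 2, 4, 12, 13, 17, 18, 19, 19, 23, 24
The 2 values of 19 occupy positions 8–9 → average rank (8+9)/2 = 8.5.
Method 1 values → pooled ranks: 12→4, 1→1, 17→6, 24→11, 2→2
Rank sum = 4 + 1 + 6 + 11 + 2 = 24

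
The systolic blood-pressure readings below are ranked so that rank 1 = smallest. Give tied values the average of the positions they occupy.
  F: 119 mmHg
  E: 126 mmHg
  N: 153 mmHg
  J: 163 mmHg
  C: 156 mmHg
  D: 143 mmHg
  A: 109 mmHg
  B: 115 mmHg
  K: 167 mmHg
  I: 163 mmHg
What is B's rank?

2

Sorted (ascending): 109, 115, 119, 126, 143, 153, 156, 163, 163, 167
The 2 values of 163 occupy positions 8–9 → average rank (8+9)/2 = 8.5.
B has value 115 mmHg → rank 2.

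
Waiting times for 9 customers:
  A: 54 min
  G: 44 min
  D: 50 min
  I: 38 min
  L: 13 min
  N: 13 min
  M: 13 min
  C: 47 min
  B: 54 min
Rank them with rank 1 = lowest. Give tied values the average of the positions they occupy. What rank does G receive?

5

Sorted (ascending): 13, 13, 13, 38, 44, 47, 50, 54, 54
The 3 values of 13 occupy positions 1–3 → average rank 2.
The 2 values of 54 occupy positions 8–9 → average rank (8+9)/2 = 8.5.
G has value 44 min → rank 5.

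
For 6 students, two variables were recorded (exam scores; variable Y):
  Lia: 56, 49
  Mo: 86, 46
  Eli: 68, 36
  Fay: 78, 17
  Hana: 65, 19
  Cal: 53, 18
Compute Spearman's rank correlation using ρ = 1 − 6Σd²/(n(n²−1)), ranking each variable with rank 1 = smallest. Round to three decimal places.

0.029

Ranks of variable 1: 2, 6, 4, 5, 3, 1
Ranks of variable 2: 6, 5, 4, 1, 3, 2
d = r₁ − r₂: -4, 1, 0, 4, 0, -1
d²: 16, 1, 0, 16, 0, 1; Σd² = 34
ρ = 1 − 6·34/(6·35) = 1 − 204/210 = 0.029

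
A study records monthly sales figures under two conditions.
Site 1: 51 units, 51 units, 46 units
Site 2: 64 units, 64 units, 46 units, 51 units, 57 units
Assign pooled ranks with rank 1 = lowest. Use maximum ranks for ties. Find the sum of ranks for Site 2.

29

Sorted (ascending): 46, 46, 51, 51, 51, 57, 64, 64
The 2 values of 46 occupy positions 1–2 → each gets rank 2.
The 3 values of 51 occupy positions 3–5 → each gets rank 5.
The 2 values of 64 occupy positions 7–8 → each gets rank 8.
Site 2 values → pooled ranks: 64→8, 64→8, 46→2, 51→5, 57→6
Rank sum = 8 + 8 + 2 + 5 + 6 = 29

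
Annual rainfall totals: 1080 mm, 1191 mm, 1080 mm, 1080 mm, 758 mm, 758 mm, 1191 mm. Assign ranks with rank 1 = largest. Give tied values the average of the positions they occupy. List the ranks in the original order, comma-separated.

4, 1.5, 4, 4, 6.5, 6.5, 1.5

Sorted (descending): 1191, 1191, 1080, 1080, 1080, 758, 758
The 2 values of 1191 occupy positions 1–2 → average rank (1+2)/2 = 1.5.
The 3 values of 1080 occupy positions 3–5 → average rank 4.
The 2 values of 758 occupy positions 6–7 → average rank (6+7)/2 = 6.5.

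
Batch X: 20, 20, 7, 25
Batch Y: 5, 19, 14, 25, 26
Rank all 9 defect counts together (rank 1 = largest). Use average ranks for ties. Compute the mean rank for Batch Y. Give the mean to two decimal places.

Sorted (descending): 26, 25, 25, 20, 20, 19, 14, 7, 5
The 2 values of 25 occupy positions 2–3 → average rank (2+3)/2 = 2.5.
The 2 values of 20 occupy positions 4–5 → average rank (4+5)/2 = 4.5.
Batch Y values → pooled ranks: 5→9, 19→6, 14→7, 25→2.5, 26→1
Mean rank = (9 + 6 + 7 + 2.5 + 1) / 5 = 5.10

5.10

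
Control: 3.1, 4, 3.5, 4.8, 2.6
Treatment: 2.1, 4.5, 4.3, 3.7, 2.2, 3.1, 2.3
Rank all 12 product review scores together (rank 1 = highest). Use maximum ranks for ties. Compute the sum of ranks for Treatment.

Sorted (descending): 4.8, 4.5, 4.3, 4, 3.7, 3.5, 3.1, 3.1, 2.6, 2.3, 2.2, 2.1
The 2 values of 3.1 occupy positions 7–8 → each gets rank 8.
Treatment values → pooled ranks: 2.1→12, 4.5→2, 4.3→3, 3.7→5, 2.2→11, 3.1→8, 2.3→10
Rank sum = 12 + 2 + 3 + 5 + 11 + 8 + 10 = 51

51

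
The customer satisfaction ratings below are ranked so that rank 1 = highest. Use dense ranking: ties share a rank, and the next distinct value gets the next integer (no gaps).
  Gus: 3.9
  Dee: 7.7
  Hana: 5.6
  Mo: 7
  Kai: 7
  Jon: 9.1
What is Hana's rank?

Sorted (descending): 9.1, 7.7, 7, 7, 5.6, 3.9
The 2 values of 7 share dense rank 3.
Remaining distinct values take the next consecutive integers.
Hana has value 5.6 → rank 4.

4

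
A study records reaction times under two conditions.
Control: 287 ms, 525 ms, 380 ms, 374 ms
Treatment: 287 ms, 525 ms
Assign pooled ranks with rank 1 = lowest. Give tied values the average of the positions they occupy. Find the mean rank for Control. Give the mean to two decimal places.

Sorted (ascending): 287, 287, 374, 380, 525, 525
The 2 values of 287 occupy positions 1–2 → average rank (1+2)/2 = 1.5.
The 2 values of 525 occupy positions 5–6 → average rank (5+6)/2 = 5.5.
Control values → pooled ranks: 287→1.5, 525→5.5, 380→4, 374→3
Mean rank = (1.5 + 5.5 + 4 + 3) / 4 = 3.50

3.50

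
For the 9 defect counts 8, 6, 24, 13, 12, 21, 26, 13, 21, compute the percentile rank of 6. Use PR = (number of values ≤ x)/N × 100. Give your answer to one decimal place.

N = 9.
Strictly below 6: 0. Equal to 6: 1.
PR = 1/9 × 100 = 11.1

11.1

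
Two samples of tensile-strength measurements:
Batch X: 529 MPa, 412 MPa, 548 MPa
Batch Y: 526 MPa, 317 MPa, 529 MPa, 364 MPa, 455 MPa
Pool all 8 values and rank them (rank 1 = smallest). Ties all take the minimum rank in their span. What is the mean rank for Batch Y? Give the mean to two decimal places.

3.60

Sorted (ascending): 317, 364, 412, 455, 526, 529, 529, 548
The 2 values of 529 occupy positions 6–7 → each gets rank 6.
Batch Y values → pooled ranks: 526→5, 317→1, 529→6, 364→2, 455→4
Mean rank = (5 + 1 + 6 + 2 + 4) / 5 = 3.60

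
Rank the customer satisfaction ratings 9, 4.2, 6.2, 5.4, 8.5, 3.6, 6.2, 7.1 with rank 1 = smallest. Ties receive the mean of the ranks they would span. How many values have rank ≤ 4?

Sorted (ascending): 3.6, 4.2, 5.4, 6.2, 6.2, 7.1, 8.5, 9
The 2 values of 6.2 occupy positions 4–5 → average rank (4+5)/2 = 4.5.
Ranks ≤ 4: {1, 2, 3} → 3 values.

3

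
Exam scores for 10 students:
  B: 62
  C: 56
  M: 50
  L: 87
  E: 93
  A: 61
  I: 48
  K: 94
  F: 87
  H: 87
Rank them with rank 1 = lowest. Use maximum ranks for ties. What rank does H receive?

Sorted (ascending): 48, 50, 56, 61, 62, 87, 87, 87, 93, 94
The 3 values of 87 occupy positions 6–8 → each gets rank 8.
H has value 87 → rank 8.

8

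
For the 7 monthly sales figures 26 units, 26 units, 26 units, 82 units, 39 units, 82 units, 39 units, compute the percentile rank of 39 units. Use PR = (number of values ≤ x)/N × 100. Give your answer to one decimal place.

N = 7.
Strictly below 39: 3. Equal to 39: 2.
PR = 5/7 × 100 = 71.4

71.4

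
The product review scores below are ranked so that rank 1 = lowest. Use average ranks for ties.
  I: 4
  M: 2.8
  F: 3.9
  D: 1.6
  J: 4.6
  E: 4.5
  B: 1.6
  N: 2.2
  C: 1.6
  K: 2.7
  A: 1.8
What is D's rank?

Sorted (ascending): 1.6, 1.6, 1.6, 1.8, 2.2, 2.7, 2.8, 3.9, 4, 4.5, 4.6
The 3 values of 1.6 occupy positions 1–3 → average rank 2.
D has value 1.6 → rank 2.

2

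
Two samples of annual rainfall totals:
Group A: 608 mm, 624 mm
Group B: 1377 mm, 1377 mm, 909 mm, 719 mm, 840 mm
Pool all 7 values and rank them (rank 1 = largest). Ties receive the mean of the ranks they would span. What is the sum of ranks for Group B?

Sorted (descending): 1377, 1377, 909, 840, 719, 624, 608
The 2 values of 1377 occupy positions 1–2 → average rank (1+2)/2 = 1.5.
Group B values → pooled ranks: 1377→1.5, 1377→1.5, 909→3, 719→5, 840→4
Rank sum = 1.5 + 1.5 + 3 + 5 + 4 = 15

15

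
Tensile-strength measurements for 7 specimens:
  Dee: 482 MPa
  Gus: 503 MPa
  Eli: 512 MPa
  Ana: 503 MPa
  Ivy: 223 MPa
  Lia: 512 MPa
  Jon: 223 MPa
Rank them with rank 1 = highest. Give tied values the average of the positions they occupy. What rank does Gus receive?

Sorted (descending): 512, 512, 503, 503, 482, 223, 223
The 2 values of 512 occupy positions 1–2 → average rank (1+2)/2 = 1.5.
The 2 values of 503 occupy positions 3–4 → average rank (3+4)/2 = 3.5.
The 2 values of 223 occupy positions 6–7 → average rank (6+7)/2 = 6.5.
Gus has value 503 MPa → rank 3.5.

3.5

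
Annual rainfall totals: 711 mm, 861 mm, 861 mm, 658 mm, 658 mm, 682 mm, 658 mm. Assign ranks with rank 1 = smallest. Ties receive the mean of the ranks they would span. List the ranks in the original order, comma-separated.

Sorted (ascending): 658, 658, 658, 682, 711, 861, 861
The 3 values of 658 occupy positions 1–3 → average rank 2.
The 2 values of 861 occupy positions 6–7 → average rank (6+7)/2 = 6.5.

5, 6.5, 6.5, 2, 2, 4, 2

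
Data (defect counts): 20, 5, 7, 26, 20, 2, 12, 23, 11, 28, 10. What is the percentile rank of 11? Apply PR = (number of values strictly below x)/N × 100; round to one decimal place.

36.4

N = 11.
Strictly below 11: 4. Equal to 11: 1.
PR = 4/11 × 100 = 36.4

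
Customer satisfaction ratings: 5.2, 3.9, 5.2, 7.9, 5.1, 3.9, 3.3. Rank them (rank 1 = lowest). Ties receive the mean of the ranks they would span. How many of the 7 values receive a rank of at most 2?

1

Sorted (ascending): 3.3, 3.9, 3.9, 5.1, 5.2, 5.2, 7.9
The 2 values of 3.9 occupy positions 2–3 → average rank (2+3)/2 = 2.5.
The 2 values of 5.2 occupy positions 5–6 → average rank (5+6)/2 = 5.5.
Ranks ≤ 2: {1} → 1 value.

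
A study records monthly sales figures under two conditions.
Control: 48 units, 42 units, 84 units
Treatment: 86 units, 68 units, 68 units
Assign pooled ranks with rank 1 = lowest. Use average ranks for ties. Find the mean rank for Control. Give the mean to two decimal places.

Sorted (ascending): 42, 48, 68, 68, 84, 86
The 2 values of 68 occupy positions 3–4 → average rank (3+4)/2 = 3.5.
Control values → pooled ranks: 48→2, 42→1, 84→5
Mean rank = (2 + 1 + 5) / 3 = 2.67

2.67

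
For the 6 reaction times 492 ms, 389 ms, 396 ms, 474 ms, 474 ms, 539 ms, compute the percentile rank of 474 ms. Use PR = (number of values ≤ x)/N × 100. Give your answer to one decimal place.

66.7

N = 6.
Strictly below 474: 2. Equal to 474: 2.
PR = 4/6 × 100 = 66.7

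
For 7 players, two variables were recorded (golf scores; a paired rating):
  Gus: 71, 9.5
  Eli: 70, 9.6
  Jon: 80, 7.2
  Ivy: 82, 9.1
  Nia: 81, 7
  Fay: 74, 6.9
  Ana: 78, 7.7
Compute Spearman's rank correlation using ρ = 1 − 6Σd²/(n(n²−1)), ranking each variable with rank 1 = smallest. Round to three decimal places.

Ranks of variable 1: 2, 1, 5, 7, 6, 3, 4
Ranks of variable 2: 6, 7, 3, 5, 2, 1, 4
d = r₁ − r₂: -4, -6, 2, 2, 4, 2, 0
d²: 16, 36, 4, 4, 16, 4, 0; Σd² = 80
ρ = 1 − 6·80/(7·48) = 1 − 480/336 = -0.429

-0.429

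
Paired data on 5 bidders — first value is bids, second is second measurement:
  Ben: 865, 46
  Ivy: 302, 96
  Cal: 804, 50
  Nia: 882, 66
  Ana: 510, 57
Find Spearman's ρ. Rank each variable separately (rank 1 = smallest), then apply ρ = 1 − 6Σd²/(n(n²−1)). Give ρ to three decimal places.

Ranks of variable 1: 4, 1, 3, 5, 2
Ranks of variable 2: 1, 5, 2, 4, 3
d = r₁ − r₂: 3, -4, 1, 1, -1
d²: 9, 16, 1, 1, 1; Σd² = 28
ρ = 1 − 6·28/(5·24) = 1 − 168/120 = -0.400

-0.400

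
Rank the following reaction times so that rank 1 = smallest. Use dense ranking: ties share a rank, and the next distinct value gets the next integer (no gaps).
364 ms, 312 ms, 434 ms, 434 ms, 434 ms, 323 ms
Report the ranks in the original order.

Sorted (ascending): 312, 323, 364, 434, 434, 434
The 3 values of 434 share dense rank 4.
Remaining distinct values take the next consecutive integers.

3, 1, 4, 4, 4, 2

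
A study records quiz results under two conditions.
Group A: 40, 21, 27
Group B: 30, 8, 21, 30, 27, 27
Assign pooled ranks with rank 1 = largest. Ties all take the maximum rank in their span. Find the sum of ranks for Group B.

Sorted (descending): 40, 30, 30, 27, 27, 27, 21, 21, 8
The 2 values of 30 occupy positions 2–3 → each gets rank 3.
The 3 values of 27 occupy positions 4–6 → each gets rank 6.
The 2 values of 21 occupy positions 7–8 → each gets rank 8.
Group B values → pooled ranks: 30→3, 8→9, 21→8, 30→3, 27→6, 27→6
Rank sum = 3 + 9 + 8 + 3 + 6 + 6 = 35

35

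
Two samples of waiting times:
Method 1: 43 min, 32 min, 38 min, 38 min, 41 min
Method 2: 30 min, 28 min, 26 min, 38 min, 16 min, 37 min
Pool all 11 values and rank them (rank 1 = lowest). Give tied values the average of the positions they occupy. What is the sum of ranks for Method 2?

24

Sorted (ascending): 16, 26, 28, 30, 32, 37, 38, 38, 38, 41, 43
The 3 values of 38 occupy positions 7–9 → average rank 8.
Method 2 values → pooled ranks: 30→4, 28→3, 26→2, 38→8, 16→1, 37→6
Rank sum = 4 + 3 + 2 + 8 + 1 + 6 = 24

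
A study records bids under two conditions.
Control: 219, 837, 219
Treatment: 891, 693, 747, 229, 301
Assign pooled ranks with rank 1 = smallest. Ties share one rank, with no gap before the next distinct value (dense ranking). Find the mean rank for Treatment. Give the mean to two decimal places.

Sorted (ascending): 219, 219, 229, 301, 693, 747, 837, 891
The 2 values of 219 share dense rank 1.
Remaining distinct values take the next consecutive integers.
Treatment values → pooled ranks: 891→7, 693→4, 747→5, 229→2, 301→3
Mean rank = (7 + 4 + 5 + 2 + 3) / 5 = 4.20

4.20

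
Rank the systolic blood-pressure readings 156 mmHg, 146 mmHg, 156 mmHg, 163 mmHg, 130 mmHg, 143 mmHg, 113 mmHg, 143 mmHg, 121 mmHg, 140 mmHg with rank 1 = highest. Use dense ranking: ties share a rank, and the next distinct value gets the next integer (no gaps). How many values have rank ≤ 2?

Sorted (descending): 163, 156, 156, 146, 143, 143, 140, 130, 121, 113
The 2 values of 156 share dense rank 2.
The 2 values of 143 share dense rank 4.
Remaining distinct values take the next consecutive integers.
Ranks ≤ 2: {1, 2, 2} → 3 values.

3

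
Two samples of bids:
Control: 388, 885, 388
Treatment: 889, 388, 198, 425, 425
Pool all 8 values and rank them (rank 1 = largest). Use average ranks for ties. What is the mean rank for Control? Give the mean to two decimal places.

4.67

Sorted (descending): 889, 885, 425, 425, 388, 388, 388, 198
The 2 values of 425 occupy positions 3–4 → average rank (3+4)/2 = 3.5.
The 3 values of 388 occupy positions 5–7 → average rank 6.
Control values → pooled ranks: 388→6, 885→2, 388→6
Mean rank = (6 + 2 + 6) / 3 = 4.67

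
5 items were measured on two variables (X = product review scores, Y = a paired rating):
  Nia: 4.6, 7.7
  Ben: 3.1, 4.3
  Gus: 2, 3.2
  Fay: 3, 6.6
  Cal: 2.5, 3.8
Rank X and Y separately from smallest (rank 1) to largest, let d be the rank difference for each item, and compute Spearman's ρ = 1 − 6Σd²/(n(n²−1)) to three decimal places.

Ranks of variable 1: 5, 4, 1, 3, 2
Ranks of variable 2: 5, 3, 1, 4, 2
d = r₁ − r₂: 0, 1, 0, -1, 0
d²: 0, 1, 0, 1, 0; Σd² = 2
ρ = 1 − 6·2/(5·24) = 1 − 12/120 = 0.900

0.900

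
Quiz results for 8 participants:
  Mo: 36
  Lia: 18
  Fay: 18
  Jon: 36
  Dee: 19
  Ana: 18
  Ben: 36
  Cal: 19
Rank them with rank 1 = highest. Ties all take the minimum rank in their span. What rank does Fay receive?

6

Sorted (descending): 36, 36, 36, 19, 19, 18, 18, 18
The 3 values of 36 occupy positions 1–3 → each gets rank 1.
The 2 values of 19 occupy positions 4–5 → each gets rank 4.
The 3 values of 18 occupy positions 6–8 → each gets rank 6.
Fay has value 18 → rank 6.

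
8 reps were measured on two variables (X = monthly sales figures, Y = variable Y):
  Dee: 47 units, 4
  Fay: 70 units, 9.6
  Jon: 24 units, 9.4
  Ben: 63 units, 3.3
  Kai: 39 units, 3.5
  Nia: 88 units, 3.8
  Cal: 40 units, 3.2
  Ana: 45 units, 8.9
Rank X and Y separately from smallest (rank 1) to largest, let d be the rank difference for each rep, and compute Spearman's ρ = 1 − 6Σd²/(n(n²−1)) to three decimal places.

0.071

Ranks of variable 1: 5, 7, 1, 6, 2, 8, 3, 4
Ranks of variable 2: 5, 8, 7, 2, 3, 4, 1, 6
d = r₁ − r₂: 0, -1, -6, 4, -1, 4, 2, -2
d²: 0, 1, 36, 16, 1, 16, 4, 4; Σd² = 78
ρ = 1 − 6·78/(8·63) = 1 − 468/504 = 0.071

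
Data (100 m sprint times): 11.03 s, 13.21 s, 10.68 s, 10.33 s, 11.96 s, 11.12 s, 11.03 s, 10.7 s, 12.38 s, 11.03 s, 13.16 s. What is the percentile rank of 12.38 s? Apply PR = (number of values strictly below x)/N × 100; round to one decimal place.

N = 11.
Strictly below 12.38: 8. Equal to 12.38: 1.
PR = 8/11 × 100 = 72.7

72.7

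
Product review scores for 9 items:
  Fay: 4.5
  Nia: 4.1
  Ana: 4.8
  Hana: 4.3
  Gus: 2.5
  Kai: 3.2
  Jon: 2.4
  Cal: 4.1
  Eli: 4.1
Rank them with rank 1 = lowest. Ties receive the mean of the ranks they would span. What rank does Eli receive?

Sorted (ascending): 2.4, 2.5, 3.2, 4.1, 4.1, 4.1, 4.3, 4.5, 4.8
The 3 values of 4.1 occupy positions 4–6 → average rank 5.
Eli has value 4.1 → rank 5.

5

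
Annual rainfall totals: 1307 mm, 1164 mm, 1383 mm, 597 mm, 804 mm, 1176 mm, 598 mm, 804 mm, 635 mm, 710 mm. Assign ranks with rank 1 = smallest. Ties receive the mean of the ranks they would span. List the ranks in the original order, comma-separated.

9, 7, 10, 1, 5.5, 8, 2, 5.5, 3, 4

Sorted (ascending): 597, 598, 635, 710, 804, 804, 1164, 1176, 1307, 1383
The 2 values of 804 occupy positions 5–6 → average rank (5+6)/2 = 5.5.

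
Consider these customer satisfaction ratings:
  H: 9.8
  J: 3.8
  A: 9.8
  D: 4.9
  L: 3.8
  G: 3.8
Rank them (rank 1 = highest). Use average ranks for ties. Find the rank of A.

Sorted (descending): 9.8, 9.8, 4.9, 3.8, 3.8, 3.8
The 2 values of 9.8 occupy positions 1–2 → average rank (1+2)/2 = 1.5.
The 3 values of 3.8 occupy positions 4–6 → average rank 5.
A has value 9.8 → rank 1.5.

1.5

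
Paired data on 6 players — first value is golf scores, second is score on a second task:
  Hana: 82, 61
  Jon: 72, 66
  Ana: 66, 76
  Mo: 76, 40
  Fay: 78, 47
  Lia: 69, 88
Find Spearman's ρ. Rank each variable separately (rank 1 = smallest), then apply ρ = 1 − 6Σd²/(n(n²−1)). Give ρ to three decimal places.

-0.714

Ranks of variable 1: 6, 3, 1, 4, 5, 2
Ranks of variable 2: 3, 4, 5, 1, 2, 6
d = r₁ − r₂: 3, -1, -4, 3, 3, -4
d²: 9, 1, 16, 9, 9, 16; Σd² = 60
ρ = 1 − 6·60/(6·35) = 1 − 360/210 = -0.714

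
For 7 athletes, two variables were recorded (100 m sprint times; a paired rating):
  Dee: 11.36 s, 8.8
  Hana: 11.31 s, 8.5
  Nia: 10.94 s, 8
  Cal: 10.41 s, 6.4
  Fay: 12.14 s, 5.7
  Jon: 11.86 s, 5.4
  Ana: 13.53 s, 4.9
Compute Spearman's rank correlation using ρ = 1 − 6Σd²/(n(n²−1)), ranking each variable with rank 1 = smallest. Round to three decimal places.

Ranks of variable 1: 4, 3, 2, 1, 6, 5, 7
Ranks of variable 2: 7, 6, 5, 4, 3, 2, 1
d = r₁ − r₂: -3, -3, -3, -3, 3, 3, 6
d²: 9, 9, 9, 9, 9, 9, 36; Σd² = 90
ρ = 1 − 6·90/(7·48) = 1 − 540/336 = -0.607

-0.607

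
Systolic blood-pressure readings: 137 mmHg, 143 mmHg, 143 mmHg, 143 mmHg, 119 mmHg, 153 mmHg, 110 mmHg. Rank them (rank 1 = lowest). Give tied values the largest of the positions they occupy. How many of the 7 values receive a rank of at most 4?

Sorted (ascending): 110, 119, 137, 143, 143, 143, 153
The 3 values of 143 occupy positions 4–6 → each gets rank 6.
Ranks ≤ 4: {1, 2, 3} → 3 values.

3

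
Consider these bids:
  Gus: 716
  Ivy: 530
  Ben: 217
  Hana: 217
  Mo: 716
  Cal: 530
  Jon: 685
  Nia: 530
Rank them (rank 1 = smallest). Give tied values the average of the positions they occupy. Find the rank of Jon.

Sorted (ascending): 217, 217, 530, 530, 530, 685, 716, 716
The 2 values of 217 occupy positions 1–2 → average rank (1+2)/2 = 1.5.
The 3 values of 530 occupy positions 3–5 → average rank 4.
The 2 values of 716 occupy positions 7–8 → average rank (7+8)/2 = 7.5.
Jon has value 685 → rank 6.

6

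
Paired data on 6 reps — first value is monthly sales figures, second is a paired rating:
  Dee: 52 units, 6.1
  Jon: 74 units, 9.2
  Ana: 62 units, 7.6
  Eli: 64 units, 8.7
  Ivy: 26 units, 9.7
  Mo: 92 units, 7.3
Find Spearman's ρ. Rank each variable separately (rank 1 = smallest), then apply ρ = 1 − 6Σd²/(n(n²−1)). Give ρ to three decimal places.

Ranks of variable 1: 2, 5, 3, 4, 1, 6
Ranks of variable 2: 1, 5, 3, 4, 6, 2
d = r₁ − r₂: 1, 0, 0, 0, -5, 4
d²: 1, 0, 0, 0, 25, 16; Σd² = 42
ρ = 1 − 6·42/(6·35) = 1 − 252/210 = -0.200

-0.200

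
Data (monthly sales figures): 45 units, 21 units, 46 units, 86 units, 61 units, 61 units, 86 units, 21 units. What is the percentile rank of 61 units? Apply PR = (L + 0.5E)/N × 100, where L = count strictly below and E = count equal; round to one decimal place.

N = 8.
Strictly below 61: 4. Equal to 61: 2.
PR = (4 + 0.5·2)/8 × 100 = 62.5

62.5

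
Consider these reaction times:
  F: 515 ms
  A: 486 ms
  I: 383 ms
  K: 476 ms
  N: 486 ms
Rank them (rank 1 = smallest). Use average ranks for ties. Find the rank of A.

3.5

Sorted (ascending): 383, 476, 486, 486, 515
The 2 values of 486 occupy positions 3–4 → average rank (3+4)/2 = 3.5.
A has value 486 ms → rank 3.5.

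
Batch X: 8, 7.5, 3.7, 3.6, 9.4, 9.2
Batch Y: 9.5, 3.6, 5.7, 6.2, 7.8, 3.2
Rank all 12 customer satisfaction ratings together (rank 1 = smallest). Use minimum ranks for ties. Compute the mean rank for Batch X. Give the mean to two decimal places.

7.17

Sorted (ascending): 3.2, 3.6, 3.6, 3.7, 5.7, 6.2, 7.5, 7.8, 8, 9.2, 9.4, 9.5
The 2 values of 3.6 occupy positions 2–3 → each gets rank 2.
Batch X values → pooled ranks: 8→9, 7.5→7, 3.7→4, 3.6→2, 9.4→11, 9.2→10
Mean rank = (9 + 7 + 4 + 2 + 11 + 10) / 6 = 7.17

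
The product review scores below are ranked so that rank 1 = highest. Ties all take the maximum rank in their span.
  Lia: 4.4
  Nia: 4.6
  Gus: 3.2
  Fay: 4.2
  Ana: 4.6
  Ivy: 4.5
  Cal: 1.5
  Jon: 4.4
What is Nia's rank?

2

Sorted (descending): 4.6, 4.6, 4.5, 4.4, 4.4, 4.2, 3.2, 1.5
The 2 values of 4.6 occupy positions 1–2 → each gets rank 2.
The 2 values of 4.4 occupy positions 4–5 → each gets rank 5.
Nia has value 4.6 → rank 2.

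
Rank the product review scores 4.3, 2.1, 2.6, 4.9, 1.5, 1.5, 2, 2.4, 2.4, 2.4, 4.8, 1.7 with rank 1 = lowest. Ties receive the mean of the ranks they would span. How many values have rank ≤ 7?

Sorted (ascending): 1.5, 1.5, 1.7, 2, 2.1, 2.4, 2.4, 2.4, 2.6, 4.3, 4.8, 4.9
The 2 values of 1.5 occupy positions 1–2 → average rank (1+2)/2 = 1.5.
The 3 values of 2.4 occupy positions 6–8 → average rank 7.
Ranks ≤ 7: {1.5, 1.5, 3, 4, 5, 7, 7, 7} → 8 values.

8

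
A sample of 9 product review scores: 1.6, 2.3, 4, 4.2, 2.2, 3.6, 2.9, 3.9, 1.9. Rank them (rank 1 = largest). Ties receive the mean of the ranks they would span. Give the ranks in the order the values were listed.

9, 6, 2, 1, 7, 4, 5, 3, 8

Sorted (descending): 4.2, 4, 3.9, 3.6, 2.9, 2.3, 2.2, 1.9, 1.6
No ties — each value takes its position as its rank.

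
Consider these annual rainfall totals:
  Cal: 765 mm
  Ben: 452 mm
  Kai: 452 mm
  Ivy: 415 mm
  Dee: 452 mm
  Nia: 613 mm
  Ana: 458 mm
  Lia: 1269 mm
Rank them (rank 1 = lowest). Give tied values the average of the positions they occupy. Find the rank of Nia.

6

Sorted (ascending): 415, 452, 452, 452, 458, 613, 765, 1269
The 3 values of 452 occupy positions 2–4 → average rank 3.
Nia has value 613 mm → rank 6.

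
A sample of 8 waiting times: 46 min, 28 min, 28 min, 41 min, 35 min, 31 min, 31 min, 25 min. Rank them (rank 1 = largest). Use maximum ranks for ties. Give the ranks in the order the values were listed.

1, 7, 7, 2, 3, 5, 5, 8

Sorted (descending): 46, 41, 35, 31, 31, 28, 28, 25
The 2 values of 31 occupy positions 4–5 → each gets rank 5.
The 2 values of 28 occupy positions 6–7 → each gets rank 7.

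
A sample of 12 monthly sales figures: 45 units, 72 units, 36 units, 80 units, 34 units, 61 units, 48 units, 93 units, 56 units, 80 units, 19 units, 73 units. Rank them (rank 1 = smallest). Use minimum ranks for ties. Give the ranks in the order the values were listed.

4, 8, 3, 10, 2, 7, 5, 12, 6, 10, 1, 9

Sorted (ascending): 19, 34, 36, 45, 48, 56, 61, 72, 73, 80, 80, 93
The 2 values of 80 occupy positions 10–11 → each gets rank 10.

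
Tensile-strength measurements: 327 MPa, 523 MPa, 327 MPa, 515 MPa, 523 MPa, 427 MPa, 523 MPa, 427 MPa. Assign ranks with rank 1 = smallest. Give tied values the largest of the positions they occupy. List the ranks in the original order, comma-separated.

2, 8, 2, 5, 8, 4, 8, 4

Sorted (ascending): 327, 327, 427, 427, 515, 523, 523, 523
The 2 values of 327 occupy positions 1–2 → each gets rank 2.
The 2 values of 427 occupy positions 3–4 → each gets rank 4.
The 3 values of 523 occupy positions 6–8 → each gets rank 8.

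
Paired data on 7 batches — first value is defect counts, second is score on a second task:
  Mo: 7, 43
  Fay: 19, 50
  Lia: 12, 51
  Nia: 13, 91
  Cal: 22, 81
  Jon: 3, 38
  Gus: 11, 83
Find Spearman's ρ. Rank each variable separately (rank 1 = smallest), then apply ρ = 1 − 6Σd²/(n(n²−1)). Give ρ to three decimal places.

Ranks of variable 1: 2, 6, 4, 5, 7, 1, 3
Ranks of variable 2: 2, 3, 4, 7, 5, 1, 6
d = r₁ − r₂: 0, 3, 0, -2, 2, 0, -3
d²: 0, 9, 0, 4, 4, 0, 9; Σd² = 26
ρ = 1 − 6·26/(7·48) = 1 − 156/336 = 0.536

0.536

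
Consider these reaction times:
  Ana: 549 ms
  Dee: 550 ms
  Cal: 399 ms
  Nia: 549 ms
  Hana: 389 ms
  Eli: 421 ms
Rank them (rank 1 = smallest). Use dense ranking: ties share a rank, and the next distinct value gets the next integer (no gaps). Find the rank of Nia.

4

Sorted (ascending): 389, 399, 421, 549, 549, 550
The 2 values of 549 share dense rank 4.
Remaining distinct values take the next consecutive integers.
Nia has value 549 ms → rank 4.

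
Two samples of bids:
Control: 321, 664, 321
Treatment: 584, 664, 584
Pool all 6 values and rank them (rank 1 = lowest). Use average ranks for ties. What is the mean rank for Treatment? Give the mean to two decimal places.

4.17

Sorted (ascending): 321, 321, 584, 584, 664, 664
The 2 values of 321 occupy positions 1–2 → average rank (1+2)/2 = 1.5.
The 2 values of 584 occupy positions 3–4 → average rank (3+4)/2 = 3.5.
The 2 values of 664 occupy positions 5–6 → average rank (5+6)/2 = 5.5.
Treatment values → pooled ranks: 584→3.5, 664→5.5, 584→3.5
Mean rank = (3.5 + 5.5 + 3.5) / 3 = 4.17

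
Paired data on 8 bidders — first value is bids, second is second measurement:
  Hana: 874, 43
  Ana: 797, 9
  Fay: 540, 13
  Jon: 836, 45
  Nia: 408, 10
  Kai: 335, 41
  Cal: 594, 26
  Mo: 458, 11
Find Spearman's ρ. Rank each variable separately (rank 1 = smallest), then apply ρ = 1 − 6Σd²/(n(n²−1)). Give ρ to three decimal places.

0.381

Ranks of variable 1: 8, 6, 4, 7, 2, 1, 5, 3
Ranks of variable 2: 7, 1, 4, 8, 2, 6, 5, 3
d = r₁ − r₂: 1, 5, 0, -1, 0, -5, 0, 0
d²: 1, 25, 0, 1, 0, 25, 0, 0; Σd² = 52
ρ = 1 − 6·52/(8·63) = 1 − 312/504 = 0.381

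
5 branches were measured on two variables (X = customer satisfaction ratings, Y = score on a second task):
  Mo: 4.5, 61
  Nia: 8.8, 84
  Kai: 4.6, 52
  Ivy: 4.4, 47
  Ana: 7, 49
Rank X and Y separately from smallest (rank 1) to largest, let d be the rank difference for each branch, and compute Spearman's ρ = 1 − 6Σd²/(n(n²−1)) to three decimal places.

Ranks of variable 1: 2, 5, 3, 1, 4
Ranks of variable 2: 4, 5, 3, 1, 2
d = r₁ − r₂: -2, 0, 0, 0, 2
d²: 4, 0, 0, 0, 4; Σd² = 8
ρ = 1 − 6·8/(5·24) = 1 − 48/120 = 0.600

0.600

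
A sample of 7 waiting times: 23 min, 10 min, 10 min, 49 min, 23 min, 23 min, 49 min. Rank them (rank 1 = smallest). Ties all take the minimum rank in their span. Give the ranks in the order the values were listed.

3, 1, 1, 6, 3, 3, 6

Sorted (ascending): 10, 10, 23, 23, 23, 49, 49
The 2 values of 10 occupy positions 1–2 → each gets rank 1.
The 3 values of 23 occupy positions 3–5 → each gets rank 3.
The 2 values of 49 occupy positions 6–7 → each gets rank 6.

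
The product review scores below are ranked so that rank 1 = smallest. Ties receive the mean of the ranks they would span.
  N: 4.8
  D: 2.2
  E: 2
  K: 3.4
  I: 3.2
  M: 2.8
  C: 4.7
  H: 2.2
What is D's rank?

2.5

Sorted (ascending): 2, 2.2, 2.2, 2.8, 3.2, 3.4, 4.7, 4.8
The 2 values of 2.2 occupy positions 2–3 → average rank (2+3)/2 = 2.5.
D has value 2.2 → rank 2.5.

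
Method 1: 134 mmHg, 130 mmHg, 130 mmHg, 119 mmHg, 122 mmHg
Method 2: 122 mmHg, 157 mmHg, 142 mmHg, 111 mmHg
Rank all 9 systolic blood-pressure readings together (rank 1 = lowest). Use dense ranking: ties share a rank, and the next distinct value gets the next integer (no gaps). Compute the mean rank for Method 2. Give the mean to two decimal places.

4.25

Sorted (ascending): 111, 119, 122, 122, 130, 130, 134, 142, 157
The 2 values of 122 share dense rank 3.
The 2 values of 130 share dense rank 4.
Remaining distinct values take the next consecutive integers.
Method 2 values → pooled ranks: 122→3, 157→7, 142→6, 111→1
Mean rank = (3 + 7 + 6 + 1) / 4 = 4.25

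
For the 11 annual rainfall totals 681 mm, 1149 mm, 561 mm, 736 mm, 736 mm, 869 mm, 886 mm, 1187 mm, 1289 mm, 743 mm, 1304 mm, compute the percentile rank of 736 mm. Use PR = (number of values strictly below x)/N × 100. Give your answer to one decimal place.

18.2

N = 11.
Strictly below 736: 2. Equal to 736: 2.
PR = 2/11 × 100 = 18.2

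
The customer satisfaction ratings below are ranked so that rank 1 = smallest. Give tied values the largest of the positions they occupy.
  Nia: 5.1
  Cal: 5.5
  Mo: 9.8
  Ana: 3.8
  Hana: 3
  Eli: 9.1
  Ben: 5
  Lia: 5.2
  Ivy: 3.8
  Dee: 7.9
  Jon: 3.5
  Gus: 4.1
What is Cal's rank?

9

Sorted (ascending): 3, 3.5, 3.8, 3.8, 4.1, 5, 5.1, 5.2, 5.5, 7.9, 9.1, 9.8
The 2 values of 3.8 occupy positions 3–4 → each gets rank 4.
Cal has value 5.5 → rank 9.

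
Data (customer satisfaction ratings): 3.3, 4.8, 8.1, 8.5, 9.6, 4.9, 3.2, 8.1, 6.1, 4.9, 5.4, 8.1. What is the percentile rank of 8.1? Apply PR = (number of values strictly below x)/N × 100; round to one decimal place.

58.3

N = 12.
Strictly below 8.1: 7. Equal to 8.1: 3.
PR = 7/12 × 100 = 58.3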